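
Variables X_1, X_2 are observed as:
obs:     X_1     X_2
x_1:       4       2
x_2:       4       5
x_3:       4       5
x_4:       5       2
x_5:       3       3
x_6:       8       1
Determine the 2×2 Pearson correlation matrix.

Step 1 — column means:
  mean(X_1) = (4 + 4 + 4 + 5 + 3 + 8) / 6 = 28/6 = 4.6667
  mean(X_2) = (2 + 5 + 5 + 2 + 3 + 1) / 6 = 18/6 = 3

Step 2 — sample variances and covariances s[i,j] = (1/(n-1)) · Σ_k (x_{k,i} - mean_i) · (x_{k,j} - mean_j), with n-1 = 5:
  s[X_1,X_1] = ((-0.6667)·(-0.6667) + (-0.6667)·(-0.6667) + (-0.6667)·(-0.6667) + (0.3333)·(0.3333) + (-1.6667)·(-1.6667) + (3.3333)·(3.3333)) / 5 = 15.3333/5 = 3.0667
  s[X_1,X_2] = ((-0.6667)·(-1) + (-0.6667)·(2) + (-0.6667)·(2) + (0.3333)·(-1) + (-1.6667)·(0) + (3.3333)·(-2)) / 5 = -9/5 = -1.8
  s[X_2,X_2] = ((-1)·(-1) + (2)·(2) + (2)·(2) + (-1)·(-1) + (0)·(0) + (-2)·(-2)) / 5 = 14/5 = 2.8
  Sample standard deviations s_i = √(s[i,i]):
  s(X_1) = √(3.0667) = 1.7512
  s(X_2) = √(2.8) = 1.6733

Step 3 — r_{ij} = s_{ij} / (s_i · s_j):
  r[X_1,X_1] = 1 (diagonal).
  r[X_1,X_2] = -1.8 / (1.7512 · 1.6733) = -1.8 / 2.9303 = -0.6143
  r[X_2,X_2] = 1 (diagonal).

R is symmetric with unit diagonal. Assembling:

R = [[1, -0.6143],
 [-0.6143, 1]]


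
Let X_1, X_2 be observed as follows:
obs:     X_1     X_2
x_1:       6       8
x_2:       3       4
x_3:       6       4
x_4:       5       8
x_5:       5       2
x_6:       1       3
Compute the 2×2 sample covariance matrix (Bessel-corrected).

Step 1 — column means:
  mean(X_1) = (6 + 3 + 6 + 5 + 5 + 1) / 6 = 26/6 = 4.3333
  mean(X_2) = (8 + 4 + 4 + 8 + 2 + 3) / 6 = 29/6 = 4.8333

Step 2 — sample covariance S[i,j] = (1/(n-1)) · Σ_k (x_{k,i} - mean_i) · (x_{k,j} - mean_j), with n-1 = 5.
  S[X_1,X_1] = ((1.6667)·(1.6667) + (-1.3333)·(-1.3333) + (1.6667)·(1.6667) + (0.6667)·(0.6667) + (0.6667)·(0.6667) + (-3.3333)·(-3.3333)) / 5 = 19.3333/5 = 3.8667
  S[X_1,X_2] = ((1.6667)·(3.1667) + (-1.3333)·(-0.8333) + (1.6667)·(-0.8333) + (0.6667)·(3.1667) + (0.6667)·(-2.8333) + (-3.3333)·(-1.8333)) / 5 = 11.3333/5 = 2.2667
  S[X_2,X_2] = ((3.1667)·(3.1667) + (-0.8333)·(-0.8333) + (-0.8333)·(-0.8333) + (3.1667)·(3.1667) + (-2.8333)·(-2.8333) + (-1.8333)·(-1.8333)) / 5 = 32.8333/5 = 6.5667

S is symmetric (S[j,i] = S[i,j]). Assembling:

S = [[3.8667, 2.2667],
 [2.2667, 6.5667]]


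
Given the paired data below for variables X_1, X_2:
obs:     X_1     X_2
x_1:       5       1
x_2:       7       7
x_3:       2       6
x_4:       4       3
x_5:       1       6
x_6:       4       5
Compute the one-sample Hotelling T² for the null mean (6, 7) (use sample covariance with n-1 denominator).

Step 1 — sample mean vector:
  mean(X_1) = (5 + 7 + 2 + 4 + 1 + 4) / 6 = 23/6 = 3.8333
  mean(X_2) = (1 + 7 + 6 + 3 + 6 + 5) / 6 = 28/6 = 4.6667
  x̄ = (3.8333, 4.6667),  deviation x̄ - mu_0 = (3.8333, 4.6667) - (6, 7) = (-2.1667, -2.3333).

Step 2 — sample covariance matrix, S[i,j] = (1/(n-1)) · Σ_k (x_{k,i} - mean_i) · (x_{k,j} - mean_j), divisor n-1 = 5:
  S[X_1,X_1] = ((1.1667)·(1.1667) + (3.1667)·(3.1667) + (-1.8333)·(-1.8333) + (0.1667)·(0.1667) + (-2.8333)·(-2.8333) + (0.1667)·(0.1667)) / 5 = 22.8333/5 = 4.5667
  S[X_1,X_2] = ((1.1667)·(-3.6667) + (3.1667)·(2.3333) + (-1.8333)·(1.3333) + (0.1667)·(-1.6667) + (-2.8333)·(1.3333) + (0.1667)·(0.3333)) / 5 = -3.3333/5 = -0.6667
  S[X_2,X_2] = ((-3.6667)·(-3.6667) + (2.3333)·(2.3333) + (1.3333)·(1.3333) + (-1.6667)·(-1.6667) + (1.3333)·(1.3333) + (0.3333)·(0.3333)) / 5 = 25.3333/5 = 5.0667
  S = [[4.5667, -0.6667],
 [-0.6667, 5.0667]].

Step 3 — invert S. det(S) = 4.5667·5.0667 - (-0.6667)² = 22.6933.
  S^{-1} = (1/det) · [[d, -b], [-b, a]] = [[0.2233, 0.0294],
 [0.0294, 0.2012]].

Step 4 — quadratic form (x̄ - mu_0)^T · S^{-1} · (x̄ - mu_0):
  S^{-1} · (x̄ - mu_0) = (-0.5523, -0.5332),
  (x̄ - mu_0)^T · [...] = (-2.1667)·(-0.5523) + (-2.3333)·(-0.5332) = 2.4408.

Step 5 — scale by n: T² = 6 · 2.4408 = 14.6445.

T² ≈ 14.6445


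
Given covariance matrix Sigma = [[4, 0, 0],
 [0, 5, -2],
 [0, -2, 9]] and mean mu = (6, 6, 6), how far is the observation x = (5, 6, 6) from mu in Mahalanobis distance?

Step 1 — centre the observation: (x - mu) = (-1, 0, 0).

Step 2 — invert Sigma (cofactor / det for 3×3, or solve directly):
  Sigma^{-1} = [[0.25, 0, 0],
 [0, 0.2195, 0.0488],
 [0, 0.0488, 0.122]].

Step 3 — form the quadratic (x - mu)^T · Sigma^{-1} · (x - mu):
  Sigma^{-1} · (x - mu) = (-0.25, 0, 0).
  (x - mu)^T · [Sigma^{-1} · (x - mu)] = (-1)·(-0.25) + (0)·(0) + (0)·(0) = 0.25.

Step 4 — take square root: d = √(0.25) ≈ 0.5.

d(x, mu) = √(0.25) ≈ 0.5


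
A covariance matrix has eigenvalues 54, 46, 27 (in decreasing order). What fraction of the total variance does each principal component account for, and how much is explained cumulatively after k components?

Step 1 — total variance = trace(Sigma) = Σ λ_i = 54 + 46 + 27 = 127.

Step 2 — fraction explained by component i = λ_i / Σ λ:
  PC1: 54/127 = 0.4252
  PC2: 46/127 = 0.3622
  PC3: 27/127 = 0.2126

Step 3 — cumulative fraction after k components = (λ_1 + ... + λ_k) / Σ λ:
  k = 1: 54/127 = 0.4252
  k = 2: (54 + 46)/127 = 100/127 = 0.7874
  k = 3: (54 + 46 + 27)/127 = 127/127 = 1

Summary (fraction, with percent):

explained: PC1 0.4252 (42.52%), PC2 0.3622 (36.22%), PC3 0.2126 (21.26%);  cumulative: 0.4252, 0.7874, 1


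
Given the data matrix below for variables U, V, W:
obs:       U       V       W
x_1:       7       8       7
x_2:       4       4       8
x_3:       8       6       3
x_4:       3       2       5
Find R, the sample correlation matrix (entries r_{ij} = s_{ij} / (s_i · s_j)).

Step 1 — column means:
  mean(U) = (7 + 4 + 8 + 3) / 4 = 22/4 = 5.5
  mean(V) = (8 + 4 + 6 + 2) / 4 = 20/4 = 5
  mean(W) = (7 + 8 + 3 + 5) / 4 = 23/4 = 5.75

Step 2 — sample variances and covariances s[i,j] = (1/(n-1)) · Σ_k (x_{k,i} - mean_i) · (x_{k,j} - mean_j), with n-1 = 3:
  s[U,U] = ((1.5)·(1.5) + (-1.5)·(-1.5) + (2.5)·(2.5) + (-2.5)·(-2.5)) / 3 = 17/3 = 5.6667
  s[U,V] = ((1.5)·(3) + (-1.5)·(-1) + (2.5)·(1) + (-2.5)·(-3)) / 3 = 16/3 = 5.3333
  s[U,W] = ((1.5)·(1.25) + (-1.5)·(2.25) + (2.5)·(-2.75) + (-2.5)·(-0.75)) / 3 = -6.5/3 = -2.1667
  s[V,V] = ((3)·(3) + (-1)·(-1) + (1)·(1) + (-3)·(-3)) / 3 = 20/3 = 6.6667
  s[V,W] = ((3)·(1.25) + (-1)·(2.25) + (1)·(-2.75) + (-3)·(-0.75)) / 3 = 1/3 = 0.3333
  s[W,W] = ((1.25)·(1.25) + (2.25)·(2.25) + (-2.75)·(-2.75) + (-0.75)·(-0.75)) / 3 = 14.75/3 = 4.9167
  Sample standard deviations s_i = √(s[i,i]):
  s(U) = √(5.6667) = 2.3805
  s(V) = √(6.6667) = 2.582
  s(W) = √(4.9167) = 2.2174

Step 3 — r_{ij} = s_{ij} / (s_i · s_j):
  r[U,U] = 1 (diagonal).
  r[U,V] = 5.3333 / (2.3805 · 2.582) = 5.3333 / 6.1464 = 0.8677
  r[U,W] = -2.1667 / (2.3805 · 2.2174) = -2.1667 / 5.2784 = -0.4105
  r[V,V] = 1 (diagonal).
  r[V,W] = 0.3333 / (2.582 · 2.2174) = 0.3333 / 5.7252 = 0.0582
  r[W,W] = 1 (diagonal).

R is symmetric with unit diagonal. Assembling:

R = [[1, 0.8677, -0.4105],
 [0.8677, 1, 0.0582],
 [-0.4105, 0.0582, 1]]


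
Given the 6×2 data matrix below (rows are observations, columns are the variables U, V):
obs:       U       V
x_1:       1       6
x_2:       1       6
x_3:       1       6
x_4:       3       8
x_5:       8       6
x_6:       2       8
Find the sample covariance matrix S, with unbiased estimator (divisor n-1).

Step 1 — column means:
  mean(U) = (1 + 1 + 1 + 3 + 8 + 2) / 6 = 16/6 = 2.6667
  mean(V) = (6 + 6 + 6 + 8 + 6 + 8) / 6 = 40/6 = 6.6667

Step 2 — sample covariance S[i,j] = (1/(n-1)) · Σ_k (x_{k,i} - mean_i) · (x_{k,j} - mean_j), with n-1 = 5.
  S[U,U] = ((-1.6667)·(-1.6667) + (-1.6667)·(-1.6667) + (-1.6667)·(-1.6667) + (0.3333)·(0.3333) + (5.3333)·(5.3333) + (-0.6667)·(-0.6667)) / 5 = 37.3333/5 = 7.4667
  S[U,V] = ((-1.6667)·(-0.6667) + (-1.6667)·(-0.6667) + (-1.6667)·(-0.6667) + (0.3333)·(1.3333) + (5.3333)·(-0.6667) + (-0.6667)·(1.3333)) / 5 = -0.6667/5 = -0.1333
  S[V,V] = ((-0.6667)·(-0.6667) + (-0.6667)·(-0.6667) + (-0.6667)·(-0.6667) + (1.3333)·(1.3333) + (-0.6667)·(-0.6667) + (1.3333)·(1.3333)) / 5 = 5.3333/5 = 1.0667

S is symmetric (S[j,i] = S[i,j]). Assembling:

S = [[7.4667, -0.1333],
 [-0.1333, 1.0667]]


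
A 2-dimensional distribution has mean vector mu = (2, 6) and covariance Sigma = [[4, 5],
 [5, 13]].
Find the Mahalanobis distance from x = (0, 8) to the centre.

Step 1 — centre the observation: (x - mu) = (-2, 2).

Step 2 — invert Sigma. det(Sigma) = 4·13 - (5)² = 27.
  Sigma^{-1} = (1/det) · [[d, -b], [-b, a]] = [[0.4815, -0.1852],
 [-0.1852, 0.1481]].

Step 3 — form the quadratic (x - mu)^T · Sigma^{-1} · (x - mu):
  Sigma^{-1} · (x - mu) = (-1.3333, 0.6667).
  (x - mu)^T · [Sigma^{-1} · (x - mu)] = (-2)·(-1.3333) + (2)·(0.6667) = 4.

Step 4 — take square root: d = √(4) ≈ 2.

d(x, mu) = √(4) ≈ 2


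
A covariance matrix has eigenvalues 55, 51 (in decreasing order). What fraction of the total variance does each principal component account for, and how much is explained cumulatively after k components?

Step 1 — total variance = trace(Sigma) = Σ λ_i = 55 + 51 = 106.

Step 2 — fraction explained by component i = λ_i / Σ λ:
  PC1: 55/106 = 0.5189
  PC2: 51/106 = 0.4811

Step 3 — cumulative fraction after k components = (λ_1 + ... + λ_k) / Σ λ:
  k = 1: 55/106 = 0.5189
  k = 2: (55 + 51)/106 = 106/106 = 1

Summary (fraction, with percent):

explained: PC1 0.5189 (51.89%), PC2 0.4811 (48.11%);  cumulative: 0.5189, 1


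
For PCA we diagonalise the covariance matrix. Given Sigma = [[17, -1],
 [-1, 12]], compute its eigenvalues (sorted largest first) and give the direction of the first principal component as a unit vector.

Step 1 — characteristic polynomial of 2×2 Sigma:
  det(Sigma - λI) = λ² - trace · λ + det = 0.
  trace = 17 + 12 = 29, det = 17·12 - (-1)² = 203.
Step 2 — discriminant:
  Δ = trace² - 4·det = 841 - 812 = 29.
Step 3 — eigenvalues:
  λ = (trace ± √Δ)/2 = (29 ± 5.3852)/2,
  λ_1 = 17.1926,  λ_2 = 11.8074.

Step 4 — unit eigenvector for λ_1: solve (Sigma - λ_1 I)v = 0. First row:
  (17 - 17.1926)·v_x + (-1)·v_y = 0, i.e. (-0.1926)·v_x + (-1)·v_y = 0,
  so v ∝ (b, λ_1 - a) = (-1, 0.1926); multiply by -1 so the first entry is positive: u = (1, -0.1926).
  ||u|| = √((1)² + (-0.1926)²) = √(1.0371) ≈ 1.0184,
  v_1 = u/||u|| ≈ (0.982, -0.1891) (||v_1|| = 1).

λ_1 = 17.1926,  λ_2 = 11.8074;  v_1 ≈ (0.982, -0.1891)


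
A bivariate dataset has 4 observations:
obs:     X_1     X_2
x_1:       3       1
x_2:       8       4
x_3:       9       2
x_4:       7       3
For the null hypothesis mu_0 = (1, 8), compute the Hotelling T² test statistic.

Step 1 — sample mean vector:
  mean(X_1) = (3 + 8 + 9 + 7) / 4 = 27/4 = 6.75
  mean(X_2) = (1 + 4 + 2 + 3) / 4 = 10/4 = 2.5
  x̄ = (6.75, 2.5),  deviation x̄ - mu_0 = (6.75, 2.5) - (1, 8) = (5.75, -5.5).

Step 2 — sample covariance matrix, S[i,j] = (1/(n-1)) · Σ_k (x_{k,i} - mean_i) · (x_{k,j} - mean_j), divisor n-1 = 3:
  S[X_1,X_1] = ((-3.75)·(-3.75) + (1.25)·(1.25) + (2.25)·(2.25) + (0.25)·(0.25)) / 3 = 20.75/3 = 6.9167
  S[X_1,X_2] = ((-3.75)·(-1.5) + (1.25)·(1.5) + (2.25)·(-0.5) + (0.25)·(0.5)) / 3 = 6.5/3 = 2.1667
  S[X_2,X_2] = ((-1.5)·(-1.5) + (1.5)·(1.5) + (-0.5)·(-0.5) + (0.5)·(0.5)) / 3 = 5/3 = 1.6667
  S = [[6.9167, 2.1667],
 [2.1667, 1.6667]].

Step 3 — invert S. det(S) = 6.9167·1.6667 - (2.1667)² = 6.8333.
  S^{-1} = (1/det) · [[d, -b], [-b, a]] = [[0.2439, -0.3171],
 [-0.3171, 1.0122]].

Step 4 — quadratic form (x̄ - mu_0)^T · S^{-1} · (x̄ - mu_0):
  S^{-1} · (x̄ - mu_0) = (3.1463, -7.3902),
  (x̄ - mu_0)^T · [...] = (5.75)·(3.1463) + (-5.5)·(-7.3902) = 58.7378.

Step 5 — scale by n: T² = 4 · 58.7378 = 234.9512.

T² ≈ 234.9512


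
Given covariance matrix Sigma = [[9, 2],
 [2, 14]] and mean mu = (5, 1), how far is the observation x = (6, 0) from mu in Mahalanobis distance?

Step 1 — centre the observation: (x - mu) = (1, -1).

Step 2 — invert Sigma. det(Sigma) = 9·14 - (2)² = 122.
  Sigma^{-1} = (1/det) · [[d, -b], [-b, a]] = [[0.1148, -0.0164],
 [-0.0164, 0.0738]].

Step 3 — form the quadratic (x - mu)^T · Sigma^{-1} · (x - mu):
  Sigma^{-1} · (x - mu) = (0.1311, -0.0902).
  (x - mu)^T · [Sigma^{-1} · (x - mu)] = (1)·(0.1311) + (-1)·(-0.0902) = 0.2213.

Step 4 — take square root: d = √(0.2213) ≈ 0.4704.

d(x, mu) = √(0.2213) ≈ 0.4704


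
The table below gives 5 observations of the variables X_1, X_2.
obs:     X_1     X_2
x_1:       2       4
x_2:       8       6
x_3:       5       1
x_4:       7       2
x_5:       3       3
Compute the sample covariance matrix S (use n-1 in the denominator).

Step 1 — column means:
  mean(X_1) = (2 + 8 + 5 + 7 + 3) / 5 = 25/5 = 5
  mean(X_2) = (4 + 6 + 1 + 2 + 3) / 5 = 16/5 = 3.2

Step 2 — sample covariance S[i,j] = (1/(n-1)) · Σ_k (x_{k,i} - mean_i) · (x_{k,j} - mean_j), with n-1 = 4.
  S[X_1,X_1] = ((-3)·(-3) + (3)·(3) + (0)·(0) + (2)·(2) + (-2)·(-2)) / 4 = 26/4 = 6.5
  S[X_1,X_2] = ((-3)·(0.8) + (3)·(2.8) + (0)·(-2.2) + (2)·(-1.2) + (-2)·(-0.2)) / 4 = 4/4 = 1
  S[X_2,X_2] = ((0.8)·(0.8) + (2.8)·(2.8) + (-2.2)·(-2.2) + (-1.2)·(-1.2) + (-0.2)·(-0.2)) / 4 = 14.8/4 = 3.7

S is symmetric (S[j,i] = S[i,j]). Assembling:

S = [[6.5, 1],
 [1, 3.7]]


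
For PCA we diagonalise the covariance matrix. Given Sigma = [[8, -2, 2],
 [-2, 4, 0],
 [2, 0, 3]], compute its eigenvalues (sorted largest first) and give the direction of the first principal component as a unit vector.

Step 1 — characteristic polynomial p(λ) = det(λI - Sigma) = λ³ - tr·λ² + c_1·λ - det, where tr = trace, c_1 = sum of the principal 2×2 minors, det = det(Sigma):
  tr = 8 + 4 + 3 = 15,
  c_1 = (8·4 - (-2)²) + (8·3 - (2)²) + (4·3 - (0)²) = 28 + 20 + 12 = 60,
  det = 8·(4·3 - (0)²) - (-2)·((-2)·3 - (0)·(2)) + (2)·((-2)·(0) - 4·(2)) = 8·(12) - (-2)·(-6) + (2)·(-8) = 68.
  So p(λ) = λ³ - 15λ² + 60λ - 68.
Step 2 — look for an integer root (rational root theorem: any rational root is an integer divisor of 68). Testing λ = 2:
  p(2) = 8 - 60 + 120 - 68 = 0  ✓
  Dividing out (λ - 2): p(λ) = (λ - 2)(λ² - 13λ + 34).
Step 3 — remaining eigenvalues from the quadratic λ² - 13λ + 34 = 0:
  Δ = 13² - 4·34 = 169 - 136 = 33,  λ = (13 ± √33)/2 = (13 ± 5.7446)/2 ≈ 9.3723 or 3.6277.
  Sorted: λ_1 = 9.3723,  λ_2 = 3.6277,  λ_3 = 2  (check: sum = 15 = tr ✓).

Step 4 — unit eigenvector for λ_1 ≈ 9.3723: v spans the null space of (Sigma - λ_1 I), whose rows are
  r_1 = (-1.3723, -2, 2),  r_2 = (-2, -5.3723, 0),  r_3 = (2, 0, -6.3723).
  v is orthogonal to every row, so take v ∝ r_1 × r_2 = ((-2)·(0) - (2)·(-5.3723), (2)·(-2) - (-1.3723)·(0), (-1.3723)·(-5.3723) - (-2)·(-2)) ≈ (10.7446, -4, 3.3723).
  Let u = (10.7446, -4, 3.3723).
  ||u|| = √((10.7446)² + (-4)² + (3.3723)²) = √(142.8179) ≈ 11.9506,  v_1 = u/||u|| ≈ (0.8991, -0.3347, 0.2822) (||v_1|| = 1).

λ_1 = 9.3723,  λ_2 = 3.6277,  λ_3 = 2;  v_1 ≈ (0.8991, -0.3347, 0.2822)


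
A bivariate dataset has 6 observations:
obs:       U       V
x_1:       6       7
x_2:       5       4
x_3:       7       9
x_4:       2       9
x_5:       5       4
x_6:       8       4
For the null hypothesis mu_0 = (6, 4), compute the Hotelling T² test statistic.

Step 1 — sample mean vector:
  mean(U) = (6 + 5 + 7 + 2 + 5 + 8) / 6 = 33/6 = 5.5
  mean(V) = (7 + 4 + 9 + 9 + 4 + 4) / 6 = 37/6 = 6.1667
  x̄ = (5.5, 6.1667),  deviation x̄ - mu_0 = (5.5, 6.1667) - (6, 4) = (-0.5, 2.1667).

Step 2 — sample covariance matrix, S[i,j] = (1/(n-1)) · Σ_k (x_{k,i} - mean_i) · (x_{k,j} - mean_j), divisor n-1 = 5:
  S[U,U] = ((0.5)·(0.5) + (-0.5)·(-0.5) + (1.5)·(1.5) + (-3.5)·(-3.5) + (-0.5)·(-0.5) + (2.5)·(2.5)) / 5 = 21.5/5 = 4.3
  S[U,V] = ((0.5)·(0.8333) + (-0.5)·(-2.1667) + (1.5)·(2.8333) + (-3.5)·(2.8333) + (-0.5)·(-2.1667) + (2.5)·(-2.1667)) / 5 = -8.5/5 = -1.7
  S[V,V] = ((0.8333)·(0.8333) + (-2.1667)·(-2.1667) + (2.8333)·(2.8333) + (2.8333)·(2.8333) + (-2.1667)·(-2.1667) + (-2.1667)·(-2.1667)) / 5 = 30.8333/5 = 6.1667
  S = [[4.3, -1.7],
 [-1.7, 6.1667]].

Step 3 — invert S. det(S) = 4.3·6.1667 - (-1.7)² = 23.6267.
  S^{-1} = (1/det) · [[d, -b], [-b, a]] = [[0.261, 0.072],
 [0.072, 0.182]].

Step 4 — quadratic form (x̄ - mu_0)^T · S^{-1} · (x̄ - mu_0):
  S^{-1} · (x̄ - mu_0) = (0.0254, 0.3584),
  (x̄ - mu_0)^T · [...] = (-0.5)·(0.0254) + (2.1667)·(0.3584) = 0.7637.

Step 5 — scale by n: T² = 6 · 0.7637 = 4.5824.

T² ≈ 4.5824


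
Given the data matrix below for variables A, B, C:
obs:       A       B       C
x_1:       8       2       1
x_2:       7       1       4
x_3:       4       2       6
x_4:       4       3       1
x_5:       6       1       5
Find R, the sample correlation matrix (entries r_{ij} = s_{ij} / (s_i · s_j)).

Step 1 — column means:
  mean(A) = (8 + 7 + 4 + 4 + 6) / 5 = 29/5 = 5.8
  mean(B) = (2 + 1 + 2 + 3 + 1) / 5 = 9/5 = 1.8
  mean(C) = (1 + 4 + 6 + 1 + 5) / 5 = 17/5 = 3.4

Step 2 — sample variances and covariances s[i,j] = (1/(n-1)) · Σ_k (x_{k,i} - mean_i) · (x_{k,j} - mean_j), with n-1 = 4:
  s[A,A] = ((2.2)·(2.2) + (1.2)·(1.2) + (-1.8)·(-1.8) + (-1.8)·(-1.8) + (0.2)·(0.2)) / 4 = 12.8/4 = 3.2
  s[A,B] = ((2.2)·(0.2) + (1.2)·(-0.8) + (-1.8)·(0.2) + (-1.8)·(1.2) + (0.2)·(-0.8)) / 4 = -3.2/4 = -0.8
  s[A,C] = ((2.2)·(-2.4) + (1.2)·(0.6) + (-1.8)·(2.6) + (-1.8)·(-2.4) + (0.2)·(1.6)) / 4 = -4.6/4 = -1.15
  s[B,B] = ((0.2)·(0.2) + (-0.8)·(-0.8) + (0.2)·(0.2) + (1.2)·(1.2) + (-0.8)·(-0.8)) / 4 = 2.8/4 = 0.7
  s[B,C] = ((0.2)·(-2.4) + (-0.8)·(0.6) + (0.2)·(2.6) + (1.2)·(-2.4) + (-0.8)·(1.6)) / 4 = -4.6/4 = -1.15
  s[C,C] = ((-2.4)·(-2.4) + (0.6)·(0.6) + (2.6)·(2.6) + (-2.4)·(-2.4) + (1.6)·(1.6)) / 4 = 21.2/4 = 5.3
  Sample standard deviations s_i = √(s[i,i]):
  s(A) = √(3.2) = 1.7889
  s(B) = √(0.7) = 0.8367
  s(C) = √(5.3) = 2.3022

Step 3 — r_{ij} = s_{ij} / (s_i · s_j):
  r[A,A] = 1 (diagonal).
  r[A,B] = -0.8 / (1.7889 · 0.8367) = -0.8 / 1.4967 = -0.5345
  r[A,C] = -1.15 / (1.7889 · 2.3022) = -1.15 / 4.1183 = -0.2792
  r[B,B] = 1 (diagonal).
  r[B,C] = -1.15 / (0.8367 · 2.3022) = -1.15 / 1.9261 = -0.5971
  r[C,C] = 1 (diagonal).

R is symmetric with unit diagonal. Assembling:

R = [[1, -0.5345, -0.2792],
 [-0.5345, 1, -0.5971],
 [-0.2792, -0.5971, 1]]


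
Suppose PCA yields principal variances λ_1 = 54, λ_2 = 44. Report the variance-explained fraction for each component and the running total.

Step 1 — total variance = trace(Sigma) = Σ λ_i = 54 + 44 = 98.

Step 2 — fraction explained by component i = λ_i / Σ λ:
  PC1: 54/98 = 0.551
  PC2: 44/98 = 0.449

Step 3 — cumulative fraction after k components = (λ_1 + ... + λ_k) / Σ λ:
  k = 1: 54/98 = 0.551
  k = 2: (54 + 44)/98 = 98/98 = 1

Summary (fraction, with percent):

explained: PC1 0.551 (55.1%), PC2 0.449 (44.9%);  cumulative: 0.551, 1


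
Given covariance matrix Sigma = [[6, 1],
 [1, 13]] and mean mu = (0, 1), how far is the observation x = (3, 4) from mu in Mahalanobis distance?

Step 1 — centre the observation: (x - mu) = (3, 3).

Step 2 — invert Sigma. det(Sigma) = 6·13 - (1)² = 77.
  Sigma^{-1} = (1/det) · [[d, -b], [-b, a]] = [[0.1688, -0.013],
 [-0.013, 0.0779]].

Step 3 — form the quadratic (x - mu)^T · Sigma^{-1} · (x - mu):
  Sigma^{-1} · (x - mu) = (0.4675, 0.1948).
  (x - mu)^T · [Sigma^{-1} · (x - mu)] = (3)·(0.4675) + (3)·(0.1948) = 1.987.

Step 4 — take square root: d = √(1.987) ≈ 1.4096.

d(x, mu) = √(1.987) ≈ 1.4096


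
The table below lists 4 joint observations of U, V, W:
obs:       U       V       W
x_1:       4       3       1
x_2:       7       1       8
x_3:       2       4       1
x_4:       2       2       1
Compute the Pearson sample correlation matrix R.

Step 1 — column means:
  mean(U) = (4 + 7 + 2 + 2) / 4 = 15/4 = 3.75
  mean(V) = (3 + 1 + 4 + 2) / 4 = 10/4 = 2.5
  mean(W) = (1 + 8 + 1 + 1) / 4 = 11/4 = 2.75

Step 2 — sample variances and covariances s[i,j] = (1/(n-1)) · Σ_k (x_{k,i} - mean_i) · (x_{k,j} - mean_j), with n-1 = 3:
  s[U,U] = ((0.25)·(0.25) + (3.25)·(3.25) + (-1.75)·(-1.75) + (-1.75)·(-1.75)) / 3 = 16.75/3 = 5.5833
  s[U,V] = ((0.25)·(0.5) + (3.25)·(-1.5) + (-1.75)·(1.5) + (-1.75)·(-0.5)) / 3 = -6.5/3 = -2.1667
  s[U,W] = ((0.25)·(-1.75) + (3.25)·(5.25) + (-1.75)·(-1.75) + (-1.75)·(-1.75)) / 3 = 22.75/3 = 7.5833
  s[V,V] = ((0.5)·(0.5) + (-1.5)·(-1.5) + (1.5)·(1.5) + (-0.5)·(-0.5)) / 3 = 5/3 = 1.6667
  s[V,W] = ((0.5)·(-1.75) + (-1.5)·(5.25) + (1.5)·(-1.75) + (-0.5)·(-1.75)) / 3 = -10.5/3 = -3.5
  s[W,W] = ((-1.75)·(-1.75) + (5.25)·(5.25) + (-1.75)·(-1.75) + (-1.75)·(-1.75)) / 3 = 36.75/3 = 12.25
  Sample standard deviations s_i = √(s[i,i]):
  s(U) = √(5.5833) = 2.3629
  s(V) = √(1.6667) = 1.291
  s(W) = √(12.25) = 3.5

Step 3 — r_{ij} = s_{ij} / (s_i · s_j):
  r[U,U] = 1 (diagonal).
  r[U,V] = -2.1667 / (2.3629 · 1.291) = -2.1667 / 3.0505 = -0.7103
  r[U,W] = 7.5833 / (2.3629 · 3.5) = 7.5833 / 8.2702 = 0.9169
  r[V,V] = 1 (diagonal).
  r[V,W] = -3.5 / (1.291 · 3.5) = -3.5 / 4.5185 = -0.7746
  r[W,W] = 1 (diagonal).

R is symmetric with unit diagonal. Assembling:

R = [[1, -0.7103, 0.9169],
 [-0.7103, 1, -0.7746],
 [0.9169, -0.7746, 1]]


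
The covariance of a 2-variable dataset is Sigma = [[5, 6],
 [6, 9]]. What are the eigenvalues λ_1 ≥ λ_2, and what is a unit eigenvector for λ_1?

Step 1 — characteristic polynomial of 2×2 Sigma:
  det(Sigma - λI) = λ² - trace · λ + det = 0.
  trace = 5 + 9 = 14, det = 5·9 - (6)² = 9.
Step 2 — discriminant:
  Δ = trace² - 4·det = 196 - 36 = 160.
Step 3 — eigenvalues:
  λ = (trace ± √Δ)/2 = (14 ± 12.6491)/2,
  λ_1 = 13.3246,  λ_2 = 0.6754.

Step 4 — unit eigenvector for λ_1: solve (Sigma - λ_1 I)v = 0. First row:
  (5 - 13.3246)·v_x + (6)·v_y = 0, i.e. (-8.3246)·v_x + (6)·v_y = 0,
  so v ∝ (b, λ_1 - a) = (6, 8.3246) = u.
  ||u|| = √((6)² + (8.3246)²) = √(105.2982) ≈ 10.2615,
  v_1 = u/||u|| ≈ (0.5847, 0.8112) (||v_1|| = 1).

λ_1 = 13.3246,  λ_2 = 0.6754;  v_1 ≈ (0.5847, 0.8112)


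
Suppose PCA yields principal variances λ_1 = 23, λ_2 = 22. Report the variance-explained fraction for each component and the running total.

Step 1 — total variance = trace(Sigma) = Σ λ_i = 23 + 22 = 45.

Step 2 — fraction explained by component i = λ_i / Σ λ:
  PC1: 23/45 = 0.5111
  PC2: 22/45 = 0.4889

Step 3 — cumulative fraction after k components = (λ_1 + ... + λ_k) / Σ λ:
  k = 1: 23/45 = 0.5111
  k = 2: (23 + 22)/45 = 45/45 = 1

Summary (fraction, with percent):

explained: PC1 0.5111 (51.11%), PC2 0.4889 (48.89%);  cumulative: 0.5111, 1


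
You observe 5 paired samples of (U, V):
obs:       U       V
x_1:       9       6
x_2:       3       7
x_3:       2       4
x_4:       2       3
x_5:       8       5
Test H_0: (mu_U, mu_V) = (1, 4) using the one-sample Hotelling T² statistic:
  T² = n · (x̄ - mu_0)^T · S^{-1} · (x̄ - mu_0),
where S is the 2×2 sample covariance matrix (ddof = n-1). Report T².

Step 1 — sample mean vector:
  mean(U) = (9 + 3 + 2 + 2 + 8) / 5 = 24/5 = 4.8
  mean(V) = (6 + 7 + 4 + 3 + 5) / 5 = 25/5 = 5
  x̄ = (4.8, 5),  deviation x̄ - mu_0 = (4.8, 5) - (1, 4) = (3.8, 1).

Step 2 — sample covariance matrix, S[i,j] = (1/(n-1)) · Σ_k (x_{k,i} - mean_i) · (x_{k,j} - mean_j), divisor n-1 = 4:
  S[U,U] = ((4.2)·(4.2) + (-1.8)·(-1.8) + (-2.8)·(-2.8) + (-2.8)·(-2.8) + (3.2)·(3.2)) / 4 = 46.8/4 = 11.7
  S[U,V] = ((4.2)·(1) + (-1.8)·(2) + (-2.8)·(-1) + (-2.8)·(-2) + (3.2)·(0)) / 4 = 9/4 = 2.25
  S[V,V] = ((1)·(1) + (2)·(2) + (-1)·(-1) + (-2)·(-2) + (0)·(0)) / 4 = 10/4 = 2.5
  S = [[11.7, 2.25],
 [2.25, 2.5]].

Step 3 — invert S. det(S) = 11.7·2.5 - (2.25)² = 24.1875.
  S^{-1} = (1/det) · [[d, -b], [-b, a]] = [[0.1034, -0.093],
 [-0.093, 0.4837]].

Step 4 — quadratic form (x̄ - mu_0)^T · S^{-1} · (x̄ - mu_0):
  S^{-1} · (x̄ - mu_0) = (0.2997, 0.1302),
  (x̄ - mu_0)^T · [...] = (3.8)·(0.2997) + (1)·(0.1302) = 1.2693.

Step 5 — scale by n: T² = 5 · 1.2693 = 6.3463.

T² ≈ 6.3463


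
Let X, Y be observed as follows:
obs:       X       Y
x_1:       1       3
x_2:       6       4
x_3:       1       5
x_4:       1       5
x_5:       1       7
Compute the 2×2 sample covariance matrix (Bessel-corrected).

Step 1 — column means:
  mean(X) = (1 + 6 + 1 + 1 + 1) / 5 = 10/5 = 2
  mean(Y) = (3 + 4 + 5 + 5 + 7) / 5 = 24/5 = 4.8

Step 2 — sample covariance S[i,j] = (1/(n-1)) · Σ_k (x_{k,i} - mean_i) · (x_{k,j} - mean_j), with n-1 = 4.
  S[X,X] = ((-1)·(-1) + (4)·(4) + (-1)·(-1) + (-1)·(-1) + (-1)·(-1)) / 4 = 20/4 = 5
  S[X,Y] = ((-1)·(-1.8) + (4)·(-0.8) + (-1)·(0.2) + (-1)·(0.2) + (-1)·(2.2)) / 4 = -4/4 = -1
  S[Y,Y] = ((-1.8)·(-1.8) + (-0.8)·(-0.8) + (0.2)·(0.2) + (0.2)·(0.2) + (2.2)·(2.2)) / 4 = 8.8/4 = 2.2

S is symmetric (S[j,i] = S[i,j]). Assembling:

S = [[5, -1],
 [-1, 2.2]]


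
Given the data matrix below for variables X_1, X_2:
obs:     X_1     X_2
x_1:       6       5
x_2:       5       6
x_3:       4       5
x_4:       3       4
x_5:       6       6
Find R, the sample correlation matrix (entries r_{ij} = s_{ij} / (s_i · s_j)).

Step 1 — column means:
  mean(X_1) = (6 + 5 + 4 + 3 + 6) / 5 = 24/5 = 4.8
  mean(X_2) = (5 + 6 + 5 + 4 + 6) / 5 = 26/5 = 5.2

Step 2 — sample variances and covariances s[i,j] = (1/(n-1)) · Σ_k (x_{k,i} - mean_i) · (x_{k,j} - mean_j), with n-1 = 4:
  s[X_1,X_1] = ((1.2)·(1.2) + (0.2)·(0.2) + (-0.8)·(-0.8) + (-1.8)·(-1.8) + (1.2)·(1.2)) / 4 = 6.8/4 = 1.7
  s[X_1,X_2] = ((1.2)·(-0.2) + (0.2)·(0.8) + (-0.8)·(-0.2) + (-1.8)·(-1.2) + (1.2)·(0.8)) / 4 = 3.2/4 = 0.8
  s[X_2,X_2] = ((-0.2)·(-0.2) + (0.8)·(0.8) + (-0.2)·(-0.2) + (-1.2)·(-1.2) + (0.8)·(0.8)) / 4 = 2.8/4 = 0.7
  Sample standard deviations s_i = √(s[i,i]):
  s(X_1) = √(1.7) = 1.3038
  s(X_2) = √(0.7) = 0.8367

Step 3 — r_{ij} = s_{ij} / (s_i · s_j):
  r[X_1,X_1] = 1 (diagonal).
  r[X_1,X_2] = 0.8 / (1.3038 · 0.8367) = 0.8 / 1.0909 = 0.7334
  r[X_2,X_2] = 1 (diagonal).

R is symmetric with unit diagonal. Assembling:

R = [[1, 0.7334],
 [0.7334, 1]]


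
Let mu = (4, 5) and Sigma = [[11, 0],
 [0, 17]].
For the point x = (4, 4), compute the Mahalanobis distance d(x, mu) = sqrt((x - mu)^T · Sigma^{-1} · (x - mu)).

Step 1 — centre the observation: (x - mu) = (0, -1).

Step 2 — invert Sigma. det(Sigma) = 11·17 - (0)² = 187.
  Sigma^{-1} = (1/det) · [[d, -b], [-b, a]] = [[0.0909, 0],
 [0, 0.0588]].

Step 3 — form the quadratic (x - mu)^T · Sigma^{-1} · (x - mu):
  Sigma^{-1} · (x - mu) = (0, -0.0588).
  (x - mu)^T · [Sigma^{-1} · (x - mu)] = (0)·(0) + (-1)·(-0.0588) = 0.0588.

Step 4 — take square root: d = √(0.0588) ≈ 0.2425.

d(x, mu) = √(0.0588) ≈ 0.2425


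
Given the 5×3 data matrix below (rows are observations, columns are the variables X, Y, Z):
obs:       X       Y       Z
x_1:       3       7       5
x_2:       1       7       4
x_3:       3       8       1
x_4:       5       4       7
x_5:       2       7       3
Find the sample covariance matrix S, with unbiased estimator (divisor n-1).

Step 1 — column means:
  mean(X) = (3 + 1 + 3 + 5 + 2) / 5 = 14/5 = 2.8
  mean(Y) = (7 + 7 + 8 + 4 + 7) / 5 = 33/5 = 6.6
  mean(Z) = (5 + 4 + 1 + 7 + 3) / 5 = 20/5 = 4

Step 2 — sample covariance S[i,j] = (1/(n-1)) · Σ_k (x_{k,i} - mean_i) · (x_{k,j} - mean_j), with n-1 = 4.
  S[X,X] = ((0.2)·(0.2) + (-1.8)·(-1.8) + (0.2)·(0.2) + (2.2)·(2.2) + (-0.8)·(-0.8)) / 4 = 8.8/4 = 2.2
  S[X,Y] = ((0.2)·(0.4) + (-1.8)·(0.4) + (0.2)·(1.4) + (2.2)·(-2.6) + (-0.8)·(0.4)) / 4 = -6.4/4 = -1.6
  S[X,Z] = ((0.2)·(1) + (-1.8)·(0) + (0.2)·(-3) + (2.2)·(3) + (-0.8)·(-1)) / 4 = 7/4 = 1.75
  S[Y,Y] = ((0.4)·(0.4) + (0.4)·(0.4) + (1.4)·(1.4) + (-2.6)·(-2.6) + (0.4)·(0.4)) / 4 = 9.2/4 = 2.3
  S[Y,Z] = ((0.4)·(1) + (0.4)·(0) + (1.4)·(-3) + (-2.6)·(3) + (0.4)·(-1)) / 4 = -12/4 = -3
  S[Z,Z] = ((1)·(1) + (0)·(0) + (-3)·(-3) + (3)·(3) + (-1)·(-1)) / 4 = 20/4 = 5

S is symmetric (S[j,i] = S[i,j]). Assembling:

S = [[2.2, -1.6, 1.75],
 [-1.6, 2.3, -3],
 [1.75, -3, 5]]


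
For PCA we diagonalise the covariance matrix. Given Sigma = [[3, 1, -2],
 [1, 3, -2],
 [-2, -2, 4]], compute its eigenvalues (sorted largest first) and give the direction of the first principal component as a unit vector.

Step 1 — characteristic polynomial p(λ) = det(λI - Sigma) = λ³ - tr·λ² + c_1·λ - det, where tr = trace, c_1 = sum of the principal 2×2 minors, det = det(Sigma):
  tr = 3 + 3 + 4 = 10,
  c_1 = (3·3 - (1)²) + (3·4 - (-2)²) + (3·4 - (-2)²) = 8 + 8 + 8 = 24,
  det = 3·(3·4 - (-2)²) - (1)·((1)·4 - (-2)·(-2)) + (-2)·((1)·(-2) - 3·(-2)) = 3·(8) - (1)·(0) + (-2)·(4) = 16.
  So p(λ) = λ³ - 10λ² + 24λ - 16.
Step 2 — look for an integer root (rational root theorem: any rational root is an integer divisor of 16). Testing λ = 2:
  p(2) = 8 - 40 + 48 - 16 = 0  ✓
  Dividing out (λ - 2): p(λ) = (λ - 2)(λ² - 8λ + 8).
Step 3 — remaining eigenvalues from the quadratic λ² - 8λ + 8 = 0:
  Δ = 8² - 4·8 = 64 - 32 = 32,  λ = (8 ± √32)/2 = (8 ± 5.6569)/2 ≈ 6.8284 or 1.1716.
  Sorted: λ_1 = 6.8284,  λ_2 = 2,  λ_3 = 1.1716  (check: sum = 10 = tr ✓).

Step 4 — unit eigenvector for λ_1 ≈ 6.8284: v spans the null space of (Sigma - λ_1 I), whose rows are
  r_1 = (-3.8284, 1, -2),  r_2 = (1, -3.8284, -2),  r_3 = (-2, -2, -2.8284).
  v is orthogonal to every row, so take v ∝ r_1 × r_2 = ((1)·(-2) - (-2)·(-3.8284), (-2)·(1) - (-3.8284)·(-2), (-3.8284)·(-3.8284) - (1)·(1)) ≈ (-9.6569, -9.6569, 13.6569).
  Rescale (multiply by -1 so the first nonzero entry is positive): u = (9.6569, 9.6569, -13.6569).
  ||u|| = √((9.6569)² + (9.6569)² + (-13.6569)²) = √(373.0193) ≈ 19.3137,  v_1 = u/||u|| ≈ (0.5, 0.5, -0.7071) (||v_1|| = 1).

λ_1 = 6.8284,  λ_2 = 2,  λ_3 = 1.1716;  v_1 ≈ (0.5, 0.5, -0.7071)


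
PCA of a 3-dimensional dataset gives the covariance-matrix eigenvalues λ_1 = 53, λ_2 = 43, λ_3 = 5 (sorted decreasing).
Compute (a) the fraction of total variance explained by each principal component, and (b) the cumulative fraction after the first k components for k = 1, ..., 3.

Step 1 — total variance = trace(Sigma) = Σ λ_i = 53 + 43 + 5 = 101.

Step 2 — fraction explained by component i = λ_i / Σ λ:
  PC1: 53/101 = 0.5248
  PC2: 43/101 = 0.4257
  PC3: 5/101 = 0.0495

Step 3 — cumulative fraction after k components = (λ_1 + ... + λ_k) / Σ λ:
  k = 1: 53/101 = 0.5248
  k = 2: (53 + 43)/101 = 96/101 = 0.9505
  k = 3: (53 + 43 + 5)/101 = 101/101 = 1

Summary (fraction, with percent):

explained: PC1 0.5248 (52.48%), PC2 0.4257 (42.57%), PC3 0.0495 (4.95%);  cumulative: 0.5248, 0.9505, 1


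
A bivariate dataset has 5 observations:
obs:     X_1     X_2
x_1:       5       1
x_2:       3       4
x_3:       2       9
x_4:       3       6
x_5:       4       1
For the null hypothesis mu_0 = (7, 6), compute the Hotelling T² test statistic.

Step 1 — sample mean vector:
  mean(X_1) = (5 + 3 + 2 + 3 + 4) / 5 = 17/5 = 3.4
  mean(X_2) = (1 + 4 + 9 + 6 + 1) / 5 = 21/5 = 4.2
  x̄ = (3.4, 4.2),  deviation x̄ - mu_0 = (3.4, 4.2) - (7, 6) = (-3.6, -1.8).

Step 2 — sample covariance matrix, S[i,j] = (1/(n-1)) · Σ_k (x_{k,i} - mean_i) · (x_{k,j} - mean_j), divisor n-1 = 4:
  S[X_1,X_1] = ((1.6)·(1.6) + (-0.4)·(-0.4) + (-1.4)·(-1.4) + (-0.4)·(-0.4) + (0.6)·(0.6)) / 4 = 5.2/4 = 1.3
  S[X_1,X_2] = ((1.6)·(-3.2) + (-0.4)·(-0.2) + (-1.4)·(4.8) + (-0.4)·(1.8) + (0.6)·(-3.2)) / 4 = -14.4/4 = -3.6
  S[X_2,X_2] = ((-3.2)·(-3.2) + (-0.2)·(-0.2) + (4.8)·(4.8) + (1.8)·(1.8) + (-3.2)·(-3.2)) / 4 = 46.8/4 = 11.7
  S = [[1.3, -3.6],
 [-3.6, 11.7]].

Step 3 — invert S. det(S) = 1.3·11.7 - (-3.6)² = 2.25.
  S^{-1} = (1/det) · [[d, -b], [-b, a]] = [[5.2, 1.6],
 [1.6, 0.5778]].

Step 4 — quadratic form (x̄ - mu_0)^T · S^{-1} · (x̄ - mu_0):
  S^{-1} · (x̄ - mu_0) = (-21.6, -6.8),
  (x̄ - mu_0)^T · [...] = (-3.6)·(-21.6) + (-1.8)·(-6.8) = 90.

Step 5 — scale by n: T² = 5 · 90 = 450.

T² ≈ 450


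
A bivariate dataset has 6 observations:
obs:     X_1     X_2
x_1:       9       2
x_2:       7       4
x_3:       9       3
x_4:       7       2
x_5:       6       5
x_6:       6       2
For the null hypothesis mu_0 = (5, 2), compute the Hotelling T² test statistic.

Step 1 — sample mean vector:
  mean(X_1) = (9 + 7 + 9 + 7 + 6 + 6) / 6 = 44/6 = 7.3333
  mean(X_2) = (2 + 4 + 3 + 2 + 5 + 2) / 6 = 18/6 = 3
  x̄ = (7.3333, 3),  deviation x̄ - mu_0 = (7.3333, 3) - (5, 2) = (2.3333, 1).

Step 2 — sample covariance matrix, S[i,j] = (1/(n-1)) · Σ_k (x_{k,i} - mean_i) · (x_{k,j} - mean_j), divisor n-1 = 5:
  S[X_1,X_1] = ((1.6667)·(1.6667) + (-0.3333)·(-0.3333) + (1.6667)·(1.6667) + (-0.3333)·(-0.3333) + (-1.3333)·(-1.3333) + (-1.3333)·(-1.3333)) / 5 = 9.3333/5 = 1.8667
  S[X_1,X_2] = ((1.6667)·(-1) + (-0.3333)·(1) + (1.6667)·(0) + (-0.3333)·(-1) + (-1.3333)·(2) + (-1.3333)·(-1)) / 5 = -3/5 = -0.6
  S[X_2,X_2] = ((-1)·(-1) + (1)·(1) + (0)·(0) + (-1)·(-1) + (2)·(2) + (-1)·(-1)) / 5 = 8/5 = 1.6
  S = [[1.8667, -0.6],
 [-0.6, 1.6]].

Step 3 — invert S. det(S) = 1.8667·1.6 - (-0.6)² = 2.6267.
  S^{-1} = (1/det) · [[d, -b], [-b, a]] = [[0.6091, 0.2284],
 [0.2284, 0.7107]].

Step 4 — quadratic form (x̄ - mu_0)^T · S^{-1} · (x̄ - mu_0):
  S^{-1} · (x̄ - mu_0) = (1.6497, 1.2437),
  (x̄ - mu_0)^T · [...] = (2.3333)·(1.6497) + (1)·(1.2437) = 5.0931.

Step 5 — scale by n: T² = 6 · 5.0931 = 30.5584.

T² ≈ 30.5584


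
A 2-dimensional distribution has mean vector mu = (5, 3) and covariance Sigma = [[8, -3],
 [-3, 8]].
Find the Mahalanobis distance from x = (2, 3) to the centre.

Step 1 — centre the observation: (x - mu) = (-3, 0).

Step 2 — invert Sigma. det(Sigma) = 8·8 - (-3)² = 55.
  Sigma^{-1} = (1/det) · [[d, -b], [-b, a]] = [[0.1455, 0.0545],
 [0.0545, 0.1455]].

Step 3 — form the quadratic (x - mu)^T · Sigma^{-1} · (x - mu):
  Sigma^{-1} · (x - mu) = (-0.4364, -0.1636).
  (x - mu)^T · [Sigma^{-1} · (x - mu)] = (-3)·(-0.4364) + (0)·(-0.1636) = 1.3091.

Step 4 — take square root: d = √(1.3091) ≈ 1.1442.

d(x, mu) = √(1.3091) ≈ 1.1442


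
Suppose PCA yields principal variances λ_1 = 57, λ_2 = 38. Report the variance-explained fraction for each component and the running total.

Step 1 — total variance = trace(Sigma) = Σ λ_i = 57 + 38 = 95.

Step 2 — fraction explained by component i = λ_i / Σ λ:
  PC1: 57/95 = 0.6
  PC2: 38/95 = 0.4

Step 3 — cumulative fraction after k components = (λ_1 + ... + λ_k) / Σ λ:
  k = 1: 57/95 = 0.6
  k = 2: (57 + 38)/95 = 95/95 = 1

Summary (fraction, with percent):

explained: PC1 0.6 (60%), PC2 0.4 (40%);  cumulative: 0.6, 1


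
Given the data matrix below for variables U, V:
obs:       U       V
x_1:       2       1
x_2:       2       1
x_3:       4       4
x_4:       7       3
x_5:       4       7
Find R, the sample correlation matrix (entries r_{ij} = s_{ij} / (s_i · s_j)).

Step 1 — column means:
  mean(U) = (2 + 2 + 4 + 7 + 4) / 5 = 19/5 = 3.8
  mean(V) = (1 + 1 + 4 + 3 + 7) / 5 = 16/5 = 3.2

Step 2 — sample variances and covariances s[i,j] = (1/(n-1)) · Σ_k (x_{k,i} - mean_i) · (x_{k,j} - mean_j), with n-1 = 4:
  s[U,U] = ((-1.8)·(-1.8) + (-1.8)·(-1.8) + (0.2)·(0.2) + (3.2)·(3.2) + (0.2)·(0.2)) / 4 = 16.8/4 = 4.2
  s[U,V] = ((-1.8)·(-2.2) + (-1.8)·(-2.2) + (0.2)·(0.8) + (3.2)·(-0.2) + (0.2)·(3.8)) / 4 = 8.2/4 = 2.05
  s[V,V] = ((-2.2)·(-2.2) + (-2.2)·(-2.2) + (0.8)·(0.8) + (-0.2)·(-0.2) + (3.8)·(3.8)) / 4 = 24.8/4 = 6.2
  Sample standard deviations s_i = √(s[i,i]):
  s(U) = √(4.2) = 2.0494
  s(V) = √(6.2) = 2.49

Step 3 — r_{ij} = s_{ij} / (s_i · s_j):
  r[U,U] = 1 (diagonal).
  r[U,V] = 2.05 / (2.0494 · 2.49) = 2.05 / 5.1029 = 0.4017
  r[V,V] = 1 (diagonal).

R is symmetric with unit diagonal. Assembling:

R = [[1, 0.4017],
 [0.4017, 1]]


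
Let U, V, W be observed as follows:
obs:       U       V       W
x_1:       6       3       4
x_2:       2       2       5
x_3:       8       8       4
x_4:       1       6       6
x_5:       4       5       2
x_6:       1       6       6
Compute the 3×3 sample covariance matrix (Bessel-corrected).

Step 1 — column means:
  mean(U) = (6 + 2 + 8 + 1 + 4 + 1) / 6 = 22/6 = 3.6667
  mean(V) = (3 + 2 + 8 + 6 + 5 + 6) / 6 = 30/6 = 5
  mean(W) = (4 + 5 + 4 + 6 + 2 + 6) / 6 = 27/6 = 4.5

Step 2 — sample covariance S[i,j] = (1/(n-1)) · Σ_k (x_{k,i} - mean_i) · (x_{k,j} - mean_j), with n-1 = 5.
  S[U,U] = ((2.3333)·(2.3333) + (-1.6667)·(-1.6667) + (4.3333)·(4.3333) + (-2.6667)·(-2.6667) + (0.3333)·(0.3333) + (-2.6667)·(-2.6667)) / 5 = 41.3333/5 = 8.2667
  S[U,V] = ((2.3333)·(-2) + (-1.6667)·(-3) + (4.3333)·(3) + (-2.6667)·(1) + (0.3333)·(0) + (-2.6667)·(1)) / 5 = 8/5 = 1.6
  S[U,W] = ((2.3333)·(-0.5) + (-1.6667)·(0.5) + (4.3333)·(-0.5) + (-2.6667)·(1.5) + (0.3333)·(-2.5) + (-2.6667)·(1.5)) / 5 = -13/5 = -2.6
  S[V,V] = ((-2)·(-2) + (-3)·(-3) + (3)·(3) + (1)·(1) + (0)·(0) + (1)·(1)) / 5 = 24/5 = 4.8
  S[V,W] = ((-2)·(-0.5) + (-3)·(0.5) + (3)·(-0.5) + (1)·(1.5) + (0)·(-2.5) + (1)·(1.5)) / 5 = 1/5 = 0.2
  S[W,W] = ((-0.5)·(-0.5) + (0.5)·(0.5) + (-0.5)·(-0.5) + (1.5)·(1.5) + (-2.5)·(-2.5) + (1.5)·(1.5)) / 5 = 11.5/5 = 2.3

S is symmetric (S[j,i] = S[i,j]). Assembling:

S = [[8.2667, 1.6, -2.6],
 [1.6, 4.8, 0.2],
 [-2.6, 0.2, 2.3]]


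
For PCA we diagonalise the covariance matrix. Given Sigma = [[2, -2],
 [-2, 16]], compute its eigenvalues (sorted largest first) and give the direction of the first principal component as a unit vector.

Step 1 — characteristic polynomial of 2×2 Sigma:
  det(Sigma - λI) = λ² - trace · λ + det = 0.
  trace = 2 + 16 = 18, det = 2·16 - (-2)² = 28.
Step 2 — discriminant:
  Δ = trace² - 4·det = 324 - 112 = 212.
Step 3 — eigenvalues:
  λ = (trace ± √Δ)/2 = (18 ± 14.5602)/2,
  λ_1 = 16.2801,  λ_2 = 1.7199.

Step 4 — unit eigenvector for λ_1: solve (Sigma - λ_1 I)v = 0. First row:
  (2 - 16.2801)·v_x + (-2)·v_y = 0, i.e. (-14.2801)·v_x + (-2)·v_y = 0,
  so v ∝ (b, λ_1 - a) = (-2, 14.2801); multiply by -1 so the first entry is positive: u = (2, -14.2801).
  ||u|| = √((2)² + (-14.2801)²) = √(207.9215) ≈ 14.4195,
  v_1 = u/||u|| ≈ (0.1387, -0.9903) (||v_1|| = 1).

λ_1 = 16.2801,  λ_2 = 1.7199;  v_1 ≈ (0.1387, -0.9903)


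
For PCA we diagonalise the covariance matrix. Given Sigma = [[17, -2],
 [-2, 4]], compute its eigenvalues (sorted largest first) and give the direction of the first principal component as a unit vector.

Step 1 — characteristic polynomial of 2×2 Sigma:
  det(Sigma - λI) = λ² - trace · λ + det = 0.
  trace = 17 + 4 = 21, det = 17·4 - (-2)² = 64.
Step 2 — discriminant:
  Δ = trace² - 4·det = 441 - 256 = 185.
Step 3 — eigenvalues:
  λ = (trace ± √Δ)/2 = (21 ± 13.6015)/2,
  λ_1 = 17.3007,  λ_2 = 3.6993.

Step 4 — unit eigenvector for λ_1: solve (Sigma - λ_1 I)v = 0. First row:
  (17 - 17.3007)·v_x + (-2)·v_y = 0, i.e. (-0.3007)·v_x + (-2)·v_y = 0,
  so v ∝ (b, λ_1 - a) = (-2, 0.3007); multiply by -1 so the first entry is positive: u = (2, -0.3007).
  ||u|| = √((2)² + (-0.3007)²) = √(4.0904) ≈ 2.0225,
  v_1 = u/||u|| ≈ (0.9889, -0.1487) (||v_1|| = 1).

λ_1 = 17.3007,  λ_2 = 3.6993;  v_1 ≈ (0.9889, -0.1487)


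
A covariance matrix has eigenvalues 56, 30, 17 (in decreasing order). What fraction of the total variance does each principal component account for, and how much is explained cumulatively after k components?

Step 1 — total variance = trace(Sigma) = Σ λ_i = 56 + 30 + 17 = 103.

Step 2 — fraction explained by component i = λ_i / Σ λ:
  PC1: 56/103 = 0.5437
  PC2: 30/103 = 0.2913
  PC3: 17/103 = 0.165

Step 3 — cumulative fraction after k components = (λ_1 + ... + λ_k) / Σ λ:
  k = 1: 56/103 = 0.5437
  k = 2: (56 + 30)/103 = 86/103 = 0.835
  k = 3: (56 + 30 + 17)/103 = 103/103 = 1

Summary (fraction, with percent):

explained: PC1 0.5437 (54.37%), PC2 0.2913 (29.13%), PC3 0.165 (16.5%);  cumulative: 0.5437, 0.835, 1


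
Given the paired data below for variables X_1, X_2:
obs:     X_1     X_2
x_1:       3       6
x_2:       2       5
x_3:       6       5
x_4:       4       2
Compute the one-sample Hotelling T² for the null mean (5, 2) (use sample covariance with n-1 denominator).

Step 1 — sample mean vector:
  mean(X_1) = (3 + 2 + 6 + 4) / 4 = 15/4 = 3.75
  mean(X_2) = (6 + 5 + 5 + 2) / 4 = 18/4 = 4.5
  x̄ = (3.75, 4.5),  deviation x̄ - mu_0 = (3.75, 4.5) - (5, 2) = (-1.25, 2.5).

Step 2 — sample covariance matrix, S[i,j] = (1/(n-1)) · Σ_k (x_{k,i} - mean_i) · (x_{k,j} - mean_j), divisor n-1 = 3:
  S[X_1,X_1] = ((-0.75)·(-0.75) + (-1.75)·(-1.75) + (2.25)·(2.25) + (0.25)·(0.25)) / 3 = 8.75/3 = 2.9167
  S[X_1,X_2] = ((-0.75)·(1.5) + (-1.75)·(0.5) + (2.25)·(0.5) + (0.25)·(-2.5)) / 3 = -1.5/3 = -0.5
  S[X_2,X_2] = ((1.5)·(1.5) + (0.5)·(0.5) + (0.5)·(0.5) + (-2.5)·(-2.5)) / 3 = 9/3 = 3
  S = [[2.9167, -0.5],
 [-0.5, 3]].

Step 3 — invert S. det(S) = 2.9167·3 - (-0.5)² = 8.5.
  S^{-1} = (1/det) · [[d, -b], [-b, a]] = [[0.3529, 0.0588],
 [0.0588, 0.3431]].

Step 4 — quadratic form (x̄ - mu_0)^T · S^{-1} · (x̄ - mu_0):
  S^{-1} · (x̄ - mu_0) = (-0.2941, 0.7843),
  (x̄ - mu_0)^T · [...] = (-1.25)·(-0.2941) + (2.5)·(0.7843) = 2.3284.

Step 5 — scale by n: T² = 4 · 2.3284 = 9.3137.

T² ≈ 9.3137
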